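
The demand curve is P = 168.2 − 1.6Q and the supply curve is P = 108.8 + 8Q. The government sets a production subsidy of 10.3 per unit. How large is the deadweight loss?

Competitive equilibrium: 168.2 − 1.6Q = 108.8 + 8Q → Q* = 6.1875, P* = 158.3.
The subsidy lowers effective supply by 10.3: P = 98.5 + 8Q.
New quantity: 168.2 − 1.6Q = 98.5 + 8Q → Q' = 7.2604.
Overproduction ΔQ = 7.2604 − 6.1875 = 1.0729; wedge = subsidy = 10.3.
DWL = ½ × 1.0729 × 10.3 = 5.53.

5.53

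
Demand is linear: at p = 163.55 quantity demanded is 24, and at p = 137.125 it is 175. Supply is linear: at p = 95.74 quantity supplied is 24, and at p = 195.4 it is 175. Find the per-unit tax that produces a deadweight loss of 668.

33.4

Demand slope = (137.125 − 163.55)/(175 − 24) = −0.175, so p = 167.75 − 0.175q.
Supply slope = (195.4 − 95.74)/(175 − 24) = 0.66, so p = 79.9 + 0.66q.
Competitive equilibrium: 167.75 − 0.175q = 79.9 + 0.66q → q* = 105.2096, p* = 149.3383.
A tax t gives Δq = t/0.835 and wedge t, so DWL = t²/1.67.
t²/1.67 = 668 → t² = 1115.56 → t = 33.4.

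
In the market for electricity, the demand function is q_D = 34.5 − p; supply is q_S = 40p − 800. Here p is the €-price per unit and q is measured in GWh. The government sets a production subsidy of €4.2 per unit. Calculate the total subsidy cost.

In inverse form: demand p = 34.5 − q, supply p = 20 + 0.025q.
Competitive equilibrium: 34.5 − q = 20 + 0.025q → q* = 14.1463, p* = 20.3537.
The subsidy lowers effective supply by 4.2: p = 15.8 + 0.025q.
New quantity: 34.5 − q = 15.8 + 0.025q → q' = 18.2439.
Total subsidy cost = 4.2 × 18.2439 = €76.62.

€76.62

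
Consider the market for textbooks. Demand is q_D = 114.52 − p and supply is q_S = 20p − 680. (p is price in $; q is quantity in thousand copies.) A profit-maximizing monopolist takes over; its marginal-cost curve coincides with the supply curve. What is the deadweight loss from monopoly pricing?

$734.65 thousand

In inverse form: demand p = 114.52 − q, supply p = 34 + 0.05q.
Competitive equilibrium: 114.52 − q = 34 + 0.05q → q* = 76.6857, p* = 37.8343.
Marginal revenue: MR = 114.52 − 2q. Set MR = MC: 114.52 − 2q = 34 + 0.05q → q_m = 39.278.
Price p_m = 114.52 − 1·39.278 = 75.242; MC(q_m) = 34 + 0.05·39.278 = 35.9639.
Competitive q* = 76.6857, so Δq = 37.4077; wedge = 75.242 − 35.9639 = 39.2781.
DWL = ½ × 37.4077 × 39.2781 = $734.65 thousand.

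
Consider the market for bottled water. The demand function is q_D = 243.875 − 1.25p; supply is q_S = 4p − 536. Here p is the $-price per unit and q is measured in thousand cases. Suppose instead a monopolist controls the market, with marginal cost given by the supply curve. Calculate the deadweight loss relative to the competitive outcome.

In inverse form: demand p = 195.1 − 0.8q, supply p = 134 + 0.25q.
Competitive equilibrium: 195.1 − 0.8q = 134 + 0.25q → q* = 58.1905, p* = 148.5476.
Marginal revenue: MR = 195.1 − 1.6q. Set MR = MC: 195.1 − 1.6q = 134 + 0.25q → q_m = 33.027.
Price p_m = 195.1 − 0.8·33.027 = 168.6784; MC(q_m) = 134 + 0.25·33.027 = 142.2568.
Competitive q* = 58.1905, so Δq = 25.1635; wedge = 168.6784 − 142.2568 = 26.4216.
The triangle = ½ × 25.1635 × 26.4216 = $332.43 thousand.

$332.43 thousand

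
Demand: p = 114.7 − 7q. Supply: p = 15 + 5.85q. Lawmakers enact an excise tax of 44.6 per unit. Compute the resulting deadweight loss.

77.40

Competitive equilibrium: 114.7 − 7q = 15 + 5.85q → q* = 7.7588, p* = 60.3887.
With the tax, the buyer price exceeds the seller price by 44.6: (114.7 − 7q) − (15 + 5.85q) = 44.6 → q' = 4.2879.
Δq = 7.7588 − 4.2879 = 3.4709; the wedge equals the tax, 44.6.
The triangle = ½ × 3.4709 × 44.6 = 77.40.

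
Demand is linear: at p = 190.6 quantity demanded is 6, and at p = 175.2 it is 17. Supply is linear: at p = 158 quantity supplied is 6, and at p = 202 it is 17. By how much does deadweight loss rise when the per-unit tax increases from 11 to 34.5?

Demand slope = (175.2 − 190.6)/(17 − 6) = −1.4, so p = 199 − 1.4q.
Supply slope = (202 − 158)/(17 − 6) = 4, so p = 134 + 4q.
Competitive equilibrium: 199 − 1.4q = 134 + 4q → q* = 12.037, p* = 182.1481.
For a per-unit tax t: Δq = t/5.4, so DWL = ½·t·(t/5.4) = t²/10.8.
At t = 11: DWL = 11.204. At t = 34.5: DWL = 110.208.
Increase = 110.208 − 11.204 = 99.

99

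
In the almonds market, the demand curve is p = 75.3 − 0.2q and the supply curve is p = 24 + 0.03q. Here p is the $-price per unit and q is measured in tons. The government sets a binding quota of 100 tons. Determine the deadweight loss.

Competitive equilibrium: 75.3 − 0.2q = 24 + 0.03q → q* = 223.0435, p* = 30.6913.
At q = 100: demand price = 75.3 − 0.2·100 = 55.3; supply price = 24 + 0.03·100 = 27.
Δq = 223.0435 − 100 = 123.0435; wedge = 55.3 − 27 = 28.3.
Welfare loss = ½ × 123.0435 × 28.3 = $1741.07.

$1741.07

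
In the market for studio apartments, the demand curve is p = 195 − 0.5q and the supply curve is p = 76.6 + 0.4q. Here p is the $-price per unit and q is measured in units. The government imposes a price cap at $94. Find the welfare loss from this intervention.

$3489.20

Competitive equilibrium: 195 − 0.5q = 76.6 + 0.4q → q* = 131.5556, p* = 129.2222.
At the ceiling p = 94, quantity supplied = (94 − 76.6)/0.4 = 43.5.
Willingness to pay at q' = 43.5: 195 − 0.5·43.5 = 173.25.
Δq = 131.5556 − 43.5 = 88.0556; wedge = 173.25 − 94 = 79.25.
The triangle = ½ × 88.0556 × 79.25 = $3489.20.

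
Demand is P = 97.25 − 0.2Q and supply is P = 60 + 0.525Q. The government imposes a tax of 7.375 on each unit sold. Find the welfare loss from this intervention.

37.51

Competitive equilibrium: 97.25 − 0.2Q = 60 + 0.525Q → Q* = 51.3793, P* = 86.9741.
With the tax, the buyer price exceeds the seller price by 7.375: (97.25 − 0.2Q) − (60 + 0.525Q) = 7.375 → Q' = 41.2069.
ΔQ = 51.3793 − 41.2069 = 10.1724; the wedge equals the tax, 7.375.
Welfare loss = ½ × 10.1724 × 7.375 = 37.51.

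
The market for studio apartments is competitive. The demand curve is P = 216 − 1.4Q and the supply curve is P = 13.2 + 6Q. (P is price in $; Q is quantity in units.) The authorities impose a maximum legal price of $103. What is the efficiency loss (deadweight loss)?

Competitive equilibrium: 216 − 1.4Q = 13.2 + 6Q → Q* = 27.4054, P* = 177.6324.
At the ceiling P = 103, quantity supplied = (103 − 13.2)/6 = 14.9667.
Willingness to pay at Q' = 14.9667: 216 − 1.4·14.9667 = 195.0466.
ΔQ = 27.4054 − 14.9667 = 12.4387; wedge = 195.0466 − 103 = 92.0466.
DWL = ½ × 12.4387 × 92.0466 = $572.47.

$572.47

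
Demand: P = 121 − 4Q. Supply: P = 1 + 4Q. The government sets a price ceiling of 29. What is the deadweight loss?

Competitive equilibrium: 121 − 4Q = 1 + 4Q → Q* = 15, P* = 61.
At the ceiling P = 29, quantity supplied = (29 − 1)/4 = 7.
Willingness to pay at Q' = 7: 121 − 4·7 = 93.
ΔQ = 15 − 7 = 8; wedge = 93 − 29 = 64.
The triangle = ½ × 8 × 64 = 256.

256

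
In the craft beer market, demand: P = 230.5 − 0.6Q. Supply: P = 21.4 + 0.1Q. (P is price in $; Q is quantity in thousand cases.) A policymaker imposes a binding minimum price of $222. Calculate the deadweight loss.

Competitive equilibrium: 230.5 − 0.6Q = 21.4 + 0.1Q → Q* = 298.71429, P* = 51.27143.
At the floor P = 222, quantity demanded = (230.5 − 222)/0.6 = 14.16667.
Sellers' marginal cost at Q' = 14.16667: 21.4 + 0.1·14.16667 = 22.81667.
ΔQ = 298.71429 − 14.16667 = 284.54762; wedge = 222 − 22.81667 = 199.18333.
Deadweight loss = ½ × 284.54762 × 199.18333 = $28338.57 thousand.

$28338.57 thousand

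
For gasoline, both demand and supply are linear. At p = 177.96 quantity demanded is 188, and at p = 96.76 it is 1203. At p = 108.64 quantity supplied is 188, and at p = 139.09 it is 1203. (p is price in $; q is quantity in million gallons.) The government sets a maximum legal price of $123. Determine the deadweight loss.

Demand slope = (96.76 − 177.96)/(1203 − 188) = −0.08, so p = 193 − 0.08q.
Supply slope = (139.09 − 108.64)/(1203 − 188) = 0.03, so p = 103 + 0.03q.
Competitive equilibrium: 193 − 0.08q = 103 + 0.03q → q* = 818.1818, p* = 127.5455.
At the ceiling p = 123, quantity supplied = (123 − 103)/0.03 = 666.6667.
Willingness to pay at q' = 666.6667: 193 − 0.08·666.6667 = 139.6667.
Δq = 818.1818 − 666.6667 = 151.5151; wedge = 139.6667 − 123 = 16.6667.
Deadweight loss = ½ × 151.5151 × 16.6667 = $1262.63 million.

$1262.63 million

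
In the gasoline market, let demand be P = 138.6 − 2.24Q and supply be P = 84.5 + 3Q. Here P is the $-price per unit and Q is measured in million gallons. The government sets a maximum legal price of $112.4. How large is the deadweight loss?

$2.75 million

Competitive equilibrium: 138.6 − 2.24Q = 84.5 + 3Q → Q* = 10.3244, P* = 115.4733.
At the ceiling P = 112.4, quantity supplied = (112.4 − 84.5)/3 = 9.3.
Willingness to pay at Q' = 9.3: 138.6 − 2.24·9.3 = 117.768.
ΔQ = 10.3244 − 9.3 = 1.0244; wedge = 117.768 − 112.4 = 5.368.
Welfare loss = ½ × 1.0244 × 5.368 = $2.75 million.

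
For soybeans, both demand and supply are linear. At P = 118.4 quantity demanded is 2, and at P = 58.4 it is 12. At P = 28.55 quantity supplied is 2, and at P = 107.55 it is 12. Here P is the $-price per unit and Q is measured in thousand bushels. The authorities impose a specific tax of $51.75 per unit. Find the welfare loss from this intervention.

Demand slope = (58.4 − 118.4)/(12 − 2) = −6, so P = 130.4 − 6Q.
Supply slope = (107.55 − 28.55)/(12 − 2) = 7.9, so P = 12.75 + 7.9Q.
Competitive equilibrium: 130.4 − 6Q = 12.75 + 7.9Q → Q* = 8.464, P* = 79.6158.
With the tax, the buyer price exceeds the seller price by 51.75: (130.4 − 6Q) − (12.75 + 7.9Q) = 51.75 → Q' = 4.741.
ΔQ = 8.464 − 4.741 = 3.723; the wedge equals the tax, 51.75.
Deadweight loss = ½ × 3.723 × 51.75 = $96.33 thousand.

$96.33 thousand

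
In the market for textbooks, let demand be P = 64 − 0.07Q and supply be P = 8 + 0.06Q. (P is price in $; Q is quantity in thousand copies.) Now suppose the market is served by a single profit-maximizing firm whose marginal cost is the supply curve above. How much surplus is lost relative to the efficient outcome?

Competitive equilibrium: 64 − 0.07Q = 8 + 0.06Q → Q* = 430.7692, P* = 33.8462.
Marginal revenue: MR = 64 − 0.14Q. Set MR = MC: 64 − 0.14Q = 8 + 0.06Q → Q_m = 280.
Price P_m = 64 − 0.07·280 = 44.4; MC(Q_m) = 8 + 0.06·280 = 24.8.
Competitive Q* = 430.7692, so ΔQ = 150.7692; wedge = 44.4 − 24.8 = 19.6.
The triangle = ½ × 150.7692 × 19.6 = $1477.54 thousand.

$1477.54 thousand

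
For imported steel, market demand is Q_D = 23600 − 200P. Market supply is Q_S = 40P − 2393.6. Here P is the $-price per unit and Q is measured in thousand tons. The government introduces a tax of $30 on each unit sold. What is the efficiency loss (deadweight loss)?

$15000 thousand

In inverse form: demand P = 118 − 0.005Q, supply P = 59.84 + 0.025Q.
Competitive equilibrium: 118 − 0.005Q = 59.84 + 0.025Q → Q* = 1938.6667, P* = 108.3067.
With the tax, the buyer price exceeds the seller price by 30: (118 − 0.005Q) − (59.84 + 0.025Q) = 30 → Q' = 938.6667.
ΔQ = 1938.6667 − 938.6667 = 1000; the wedge equals the tax, 30.
The triangle = ½ × 1000 × 30 = $15000 thousand.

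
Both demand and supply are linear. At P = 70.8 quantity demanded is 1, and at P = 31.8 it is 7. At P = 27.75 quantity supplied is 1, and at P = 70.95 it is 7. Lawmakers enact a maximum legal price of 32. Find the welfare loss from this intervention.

44.61

Demand slope = (31.8 − 70.8)/(7 − 1) = −6.5, so P = 77.3 − 6.5Q.
Supply slope = (70.95 − 27.75)/(7 − 1) = 7.2, so P = 20.55 + 7.2Q.
Competitive equilibrium: 77.3 − 6.5Q = 20.55 + 7.2Q → Q* = 4.1423, P* = 50.3748.
At the ceiling P = 32, quantity supplied = (32 − 20.55)/7.2 = 1.5903.
Willingness to pay at Q' = 1.5903: 77.3 − 6.5·1.5903 = 66.9631.
ΔQ = 4.1423 − 1.5903 = 2.552; wedge = 66.9631 − 32 = 34.9631.
DWL = ½ × 2.552 × 34.9631 = 44.61.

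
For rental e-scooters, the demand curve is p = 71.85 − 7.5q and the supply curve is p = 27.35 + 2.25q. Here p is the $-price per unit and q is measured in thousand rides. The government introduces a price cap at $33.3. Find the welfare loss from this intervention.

$17.96 thousand

Competitive equilibrium: 71.85 − 7.5q = 27.35 + 2.25q → q* = 4.5641, p* = 37.61923.
At the ceiling p = 33.3, quantity supplied = (33.3 − 27.35)/2.25 = 2.64444.
Willingness to pay at q' = 2.64444: 71.85 − 7.5·2.64444 = 52.0167.
Δq = 4.5641 − 2.64444 = 1.91966; wedge = 52.0167 − 33.3 = 18.7167.
The triangle = ½ × 1.91966 × 18.7167 = $17.96 thousand.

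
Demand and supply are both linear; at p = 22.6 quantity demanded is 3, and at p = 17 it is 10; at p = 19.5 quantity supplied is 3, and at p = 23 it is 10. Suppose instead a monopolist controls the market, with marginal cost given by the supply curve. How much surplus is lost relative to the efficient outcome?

2.74

Demand slope = (17 − 22.6)/(10 − 3) = −0.8, so p = 25 − 0.8q.
Supply slope = (23 − 19.5)/(10 − 3) = 0.5, so p = 18 + 0.5q.
Competitive equilibrium: 25 − 0.8q = 18 + 0.5q → q* = 5.3846, p* = 20.6923.
Marginal revenue: MR = 25 − 1.6q. Set MR = MC: 25 − 1.6q = 18 + 0.5q → q_m = 3.3333.
Price p_m = 25 − 0.8·3.3333 = 22.3334; MC(q_m) = 18 + 0.5·3.3333 = 19.6667.
Competitive q* = 5.3846, so Δq = 2.0513; wedge = 22.3334 − 19.6667 = 2.6667.
DWL = ½ × 2.0513 × 2.6667 = 2.74.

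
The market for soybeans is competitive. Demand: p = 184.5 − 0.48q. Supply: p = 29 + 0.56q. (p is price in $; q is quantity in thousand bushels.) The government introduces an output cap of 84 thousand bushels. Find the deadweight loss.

Competitive equilibrium: 184.5 − 0.48q = 29 + 0.56q → q* = 149.5192, p* = 112.7308.
At q = 84: demand price = 184.5 − 0.48·84 = 144.18; supply price = 29 + 0.56·84 = 76.04.
Δq = 149.5192 − 84 = 65.5192; wedge = 144.18 − 76.04 = 68.14.
Deadweight loss = ½ × 65.5192 × 68.14 = $2232.24 thousand.

$2232.24 thousand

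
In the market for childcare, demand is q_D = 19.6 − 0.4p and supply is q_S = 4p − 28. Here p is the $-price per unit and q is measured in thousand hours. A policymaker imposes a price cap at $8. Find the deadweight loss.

$174.73 thousand

In inverse form: demand p = 49 − 2.5q, supply p = 7 + 0.25q.
Competitive equilibrium: 49 − 2.5q = 7 + 0.25q → q* = 15.2727, p* = 10.8182.
At the ceiling p = 8, quantity supplied = (8 − 7)/0.25 = 4.
Willingness to pay at q' = 4: 49 − 2.5·4 = 39.
Δq = 15.2727 − 4 = 11.2727; wedge = 39 − 8 = 31.
Welfare loss = ½ × 11.2727 × 31 = $174.73 thousand.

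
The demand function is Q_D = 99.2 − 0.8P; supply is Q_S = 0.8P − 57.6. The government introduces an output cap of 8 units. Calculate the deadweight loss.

In inverse form: demand P = 124 − 1.25Q, supply P = 72 + 1.25Q.
Competitive equilibrium: 124 − 1.25Q = 72 + 1.25Q → Q* = 20.8, P* = 98.
At Q = 8: demand price = 124 − 1.25·8 = 114; supply price = 72 + 1.25·8 = 82.
ΔQ = 20.8 − 8 = 12.8; wedge = 114 − 82 = 32.
Deadweight loss = ½ × 12.8 × 32 = 204.80.

204.80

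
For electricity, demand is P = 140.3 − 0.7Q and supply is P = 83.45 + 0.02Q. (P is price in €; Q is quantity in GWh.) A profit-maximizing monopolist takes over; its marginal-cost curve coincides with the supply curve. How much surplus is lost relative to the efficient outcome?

Competitive equilibrium: 140.3 − 0.7Q = 83.45 + 0.02Q → Q* = 78.9583, P* = 85.0292.
Marginal revenue: MR = 140.3 − 1.4Q. Set MR = MC: 140.3 − 1.4Q = 83.45 + 0.02Q → Q_m = 40.0352.
Price P_m = 140.3 − 0.7·40.0352 = 112.2754; MC(Q_m) = 83.45 + 0.02·40.0352 = 84.2507.
Competitive Q* = 78.9583, so ΔQ = 38.9231; wedge = 112.2754 − 84.2507 = 28.0247.
DWL = ½ × 38.9231 × 28.0247 = €545.40.

€545.40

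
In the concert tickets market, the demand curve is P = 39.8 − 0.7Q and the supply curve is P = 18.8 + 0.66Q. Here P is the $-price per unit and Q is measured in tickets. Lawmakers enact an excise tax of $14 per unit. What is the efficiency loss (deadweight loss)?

$72.06

Competitive equilibrium: 39.8 − 0.7Q = 18.8 + 0.66Q → Q* = 15.4412, P* = 28.9912.
With the tax, the buyer price exceeds the seller price by 14: (39.8 − 0.7Q) − (18.8 + 0.66Q) = 14 → Q' = 5.1471.
ΔQ = 15.4412 − 5.1471 = 10.2941; the wedge equals the tax, 14.
Welfare loss = ½ × 10.2941 × 14 = $72.06.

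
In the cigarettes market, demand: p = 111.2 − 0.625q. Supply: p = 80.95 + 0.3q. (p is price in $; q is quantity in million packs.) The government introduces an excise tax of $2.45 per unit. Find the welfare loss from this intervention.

Competitive equilibrium: 111.2 − 0.625q = 80.95 + 0.3q → q* = 32.7027, p* = 90.7608.
With the tax, the buyer price exceeds the seller price by 2.45: (111.2 − 0.625q) − (80.95 + 0.3q) = 2.45 → q' = 30.0541.
Δq = 32.7027 − 30.0541 = 2.6486; the wedge equals the tax, 2.45.
DWL = ½ × 2.6486 × 2.45 = $3.24 million.

$3.24 million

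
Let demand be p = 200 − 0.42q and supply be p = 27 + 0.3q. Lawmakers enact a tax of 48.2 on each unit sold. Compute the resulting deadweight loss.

1613.36

Competitive equilibrium: 200 − 0.42q = 27 + 0.3q → q* = 240.2778, p* = 99.0833.
With the tax, the buyer price exceeds the seller price by 48.2: (200 − 0.42q) − (27 + 0.3q) = 48.2 → q' = 173.3333.
Δq = 240.2778 − 173.3333 = 66.9445; the wedge equals the tax, 48.2.
Deadweight loss = ½ × 66.9445 × 48.2 = 1613.36.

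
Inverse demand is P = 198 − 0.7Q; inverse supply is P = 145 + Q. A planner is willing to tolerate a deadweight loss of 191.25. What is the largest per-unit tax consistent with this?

Competitive equilibrium: 198 − 0.7Q = 145 + Q → Q* = 31.1765, P* = 176.1765.
A tax t gives ΔQ = t/1.7 and wedge t, so DWL = t²/3.4.
t²/3.4 = 191.25 → t² = 650.25 → t = 25.5.

25.5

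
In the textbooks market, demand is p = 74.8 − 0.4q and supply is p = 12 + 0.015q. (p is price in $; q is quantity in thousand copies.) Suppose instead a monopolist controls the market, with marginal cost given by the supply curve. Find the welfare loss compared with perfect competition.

Competitive equilibrium: 74.8 − 0.4q = 12 + 0.015q → q* = 151.3253, p* = 14.2699.
Marginal revenue: MR = 74.8 − 0.8q. Set MR = MC: 74.8 − 0.8q = 12 + 0.015q → q_m = 77.0552.
Price p_m = 74.8 − 0.4·77.0552 = 43.9779; MC(q_m) = 12 + 0.015·77.0552 = 13.1558.
Competitive q* = 151.3253, so Δq = 74.2701; wedge = 43.9779 − 13.1558 = 30.8221.
DWL = ½ × 74.2701 × 30.8221 = $1144.58 thousand.

$1144.58 thousand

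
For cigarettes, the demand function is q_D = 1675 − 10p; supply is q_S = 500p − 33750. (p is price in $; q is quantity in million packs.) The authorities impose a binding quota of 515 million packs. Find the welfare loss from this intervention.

In inverse form: demand p = 167.5 − 0.1q, supply p = 67.5 + 0.002q.
Competitive equilibrium: 167.5 − 0.1q = 67.5 + 0.002q → q* = 980.3922, p* = 69.4608.
At q = 515: demand price = 167.5 − 0.1·515 = 116; supply price = 67.5 + 0.002·515 = 68.53.
Δq = 980.3922 − 515 = 465.3922; wedge = 116 − 68.53 = 47.47.
DWL = ½ × 465.3922 × 47.47 = $11046.08 million.

$11046.08 million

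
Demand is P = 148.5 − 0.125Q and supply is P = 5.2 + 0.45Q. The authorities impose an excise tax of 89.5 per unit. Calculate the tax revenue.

Competitive equilibrium: 148.5 − 0.125Q = 5.2 + 0.45Q → Q* = 249.2174, P* = 117.3478.
With the tax, the buyer price exceeds the seller price by 89.5: (148.5 − 0.125Q) − (5.2 + 0.45Q) = 89.5 → Q' = 93.5652.
Tax revenue = 89.5 × 93.5652 = 8374.09.

8374.09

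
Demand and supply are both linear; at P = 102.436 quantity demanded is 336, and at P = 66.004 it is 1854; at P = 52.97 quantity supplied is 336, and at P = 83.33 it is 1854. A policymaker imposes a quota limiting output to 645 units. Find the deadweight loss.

Demand slope = (66.004 − 102.436)/(1854 − 336) = −0.024, so P = 110.5 − 0.024Q.
Supply slope = (83.33 − 52.97)/(1854 − 336) = 0.02, so P = 46.25 + 0.02Q.
Competitive equilibrium: 110.5 − 0.024Q = 46.25 + 0.02Q → Q* = 1460.2273, P* = 75.4545.
At Q = 645: demand price = 110.5 − 0.024·645 = 95.02; supply price = 46.25 + 0.02·645 = 59.15.
ΔQ = 1460.2273 − 645 = 815.2273; wedge = 95.02 − 59.15 = 35.87.
DWL = ½ × 815.2273 × 35.87 = 14621.10.

14621.10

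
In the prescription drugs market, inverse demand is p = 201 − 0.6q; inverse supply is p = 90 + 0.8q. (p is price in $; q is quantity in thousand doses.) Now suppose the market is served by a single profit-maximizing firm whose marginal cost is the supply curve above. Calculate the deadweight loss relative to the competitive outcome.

$396.03 thousand

Competitive equilibrium: 201 − 0.6q = 90 + 0.8q → q* = 79.2857, p* = 153.4286.
Marginal revenue: MR = 201 − 1.2q. Set MR = MC: 201 − 1.2q = 90 + 0.8q → q_m = 55.5.
Price p_m = 201 − 0.6·55.5 = 167.7; MC(q_m) = 90 + 0.8·55.5 = 134.4.
Competitive q* = 79.2857, so Δq = 23.7857; wedge = 167.7 − 134.4 = 33.3.
Welfare loss = ½ × 23.7857 × 33.3 = $396.03 thousand.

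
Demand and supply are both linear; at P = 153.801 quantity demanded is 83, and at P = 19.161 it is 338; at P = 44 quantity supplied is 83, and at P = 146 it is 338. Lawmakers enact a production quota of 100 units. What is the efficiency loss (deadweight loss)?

Demand slope = (19.161 − 153.801)/(338 − 83) = −0.528, so P = 197.625 − 0.528Q.
Supply slope = (146 − 44)/(338 − 83) = 0.4, so P = 10.8 + 0.4Q.
Competitive equilibrium: 197.625 − 0.528Q = 10.8 + 0.4Q → Q* = 201.32, P* = 91.328.
At Q = 100: demand price = 197.625 − 0.528·100 = 144.825; supply price = 10.8 + 0.4·100 = 50.8.
ΔQ = 201.32 − 100 = 101.32; wedge = 144.825 − 50.8 = 94.025.
DWL = ½ × 101.32 × 94.025 = 4763.31.

4763.31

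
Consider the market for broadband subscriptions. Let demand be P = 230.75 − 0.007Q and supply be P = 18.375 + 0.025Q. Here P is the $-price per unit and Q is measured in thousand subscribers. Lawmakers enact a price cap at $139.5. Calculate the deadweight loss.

Competitive equilibrium: 230.75 − 0.007Q = 18.375 + 0.025Q → Q* = 6636.7188, P* = 184.293.
At the ceiling P = 139.5, quantity supplied = (139.5 − 18.375)/0.025 = 4845.
Willingness to pay at Q' = 4845: 230.75 − 0.007·4845 = 196.835.
ΔQ = 6636.7188 − 4845 = 1791.7188; wedge = 196.835 − 139.5 = 57.335.
The triangle = ½ × 1791.7188 × 57.335 = $51364.10 thousand.

$51364.10 thousand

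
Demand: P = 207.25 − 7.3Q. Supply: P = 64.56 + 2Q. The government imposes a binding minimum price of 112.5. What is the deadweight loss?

25.98

Competitive equilibrium: 207.25 − 7.3Q = 64.56 + 2Q → Q* = 15.343, P* = 95.246.
At the floor P = 112.5, quantity demanded = (207.25 − 112.5)/7.3 = 12.9795.
Sellers' marginal cost at Q' = 12.9795: 64.56 + 2·12.9795 = 90.519.
ΔQ = 15.343 − 12.9795 = 2.3635; wedge = 112.5 − 90.519 = 21.981.
Welfare loss = ½ × 2.3635 × 21.981 = 25.98.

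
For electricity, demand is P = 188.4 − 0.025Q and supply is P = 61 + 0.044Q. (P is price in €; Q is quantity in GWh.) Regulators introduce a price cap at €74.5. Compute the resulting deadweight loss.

Competitive equilibrium: 188.4 − 0.025Q = 61 + 0.044Q → Q* = 1846.37681, P* = 142.24058.
At the ceiling P = 74.5, quantity supplied = (74.5 − 61)/0.044 = 306.81818.
Willingness to pay at Q' = 306.81818: 188.4 − 0.025·306.81818 = 180.72955.
ΔQ = 1846.37681 − 306.81818 = 1539.55863; wedge = 180.72955 − 74.5 = 106.22955.
Deadweight loss = ½ × 1539.55863 × 106.22955 = €81773.31.

€81773.31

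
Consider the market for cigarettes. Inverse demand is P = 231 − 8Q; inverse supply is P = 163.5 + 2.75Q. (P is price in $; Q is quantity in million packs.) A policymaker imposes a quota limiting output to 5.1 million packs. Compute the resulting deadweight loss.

$7.47 million

Competitive equilibrium: 231 − 8Q = 163.5 + 2.75Q → Q* = 6.2791, P* = 180.7674.
At Q = 5.1: demand price = 231 − 8·5.1 = 190.2; supply price = 163.5 + 2.75·5.1 = 177.525.
ΔQ = 6.2791 − 5.1 = 1.1791; wedge = 190.2 − 177.525 = 12.675.
Deadweight loss = ½ × 1.1791 × 12.675 = $7.47 million.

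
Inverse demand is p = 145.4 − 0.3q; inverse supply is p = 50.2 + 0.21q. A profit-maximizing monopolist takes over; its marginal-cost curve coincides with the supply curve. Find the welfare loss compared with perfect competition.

Competitive equilibrium: 145.4 − 0.3q = 50.2 + 0.21q → q* = 186.6667, p* = 89.4.
Marginal revenue: MR = 145.4 − 0.6q. Set MR = MC: 145.4 − 0.6q = 50.2 + 0.21q → q_m = 117.5309.
Price p_m = 145.4 − 0.3·117.5309 = 110.1407; MC(q_m) = 50.2 + 0.21·117.5309 = 74.8815.
Competitive q* = 186.6667, so Δq = 69.1358; wedge = 110.1407 − 74.8815 = 35.2592.
Deadweight loss = ½ × 69.1358 × 35.2592 = 1218.84.

1218.84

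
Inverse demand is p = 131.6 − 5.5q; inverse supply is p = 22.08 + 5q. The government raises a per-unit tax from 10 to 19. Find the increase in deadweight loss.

Competitive equilibrium: 131.6 − 5.5q = 22.08 + 5q → q* = 10.4305, p* = 74.2324.
For a per-unit tax t: Δq = t/10.5, so DWL = ½·t·(t/10.5) = t²/21.
At t = 10: DWL = 4.762. At t = 19: DWL = 17.19.
Increase = 17.19 − 4.762 = 12.43.

12.43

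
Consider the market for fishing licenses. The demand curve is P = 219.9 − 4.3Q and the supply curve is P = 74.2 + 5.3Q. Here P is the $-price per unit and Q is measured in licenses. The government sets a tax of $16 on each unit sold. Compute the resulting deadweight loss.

$13.33

Competitive equilibrium: 219.9 − 4.3Q = 74.2 + 5.3Q → Q* = 15.1771, P* = 154.6385.
With the tax, the buyer price exceeds the seller price by 16: (219.9 − 4.3Q) − (74.2 + 5.3Q) = 16 → Q' = 13.5104.
ΔQ = 15.1771 − 13.5104 = 1.6667; the wedge equals the tax, 16.
DWL = ½ × 1.6667 × 16 = $13.33.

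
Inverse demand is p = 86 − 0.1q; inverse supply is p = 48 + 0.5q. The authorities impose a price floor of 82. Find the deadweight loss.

163.33

Competitive equilibrium: 86 − 0.1q = 48 + 0.5q → q* = 63.3333, p* = 79.6667.
At the floor p = 82, quantity demanded = (86 − 82)/0.1 = 40.
Sellers' marginal cost at q' = 40: 48 + 0.5·40 = 68.
Δq = 63.3333 − 40 = 23.3333; wedge = 82 − 68 = 14.
The triangle = ½ × 23.3333 × 14 = 163.33.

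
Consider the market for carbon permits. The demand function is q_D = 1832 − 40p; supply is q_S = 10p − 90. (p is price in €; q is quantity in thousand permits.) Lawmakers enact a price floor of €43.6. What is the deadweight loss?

€2662.56 thousand

In inverse form: demand p = 45.8 − 0.025q, supply p = 9 + 0.1q.
Competitive equilibrium: 45.8 − 0.025q = 9 + 0.1q → q* = 294.4, p* = 38.44.
At the floor p = 43.6, quantity demanded = (45.8 − 43.6)/0.025 = 88.
Sellers' marginal cost at q' = 88: 9 + 0.1·88 = 17.8.
Δq = 294.4 − 88 = 206.4; wedge = 43.6 − 17.8 = 25.8.
The triangle = ½ × 206.4 × 25.8 = €2662.56 thousand.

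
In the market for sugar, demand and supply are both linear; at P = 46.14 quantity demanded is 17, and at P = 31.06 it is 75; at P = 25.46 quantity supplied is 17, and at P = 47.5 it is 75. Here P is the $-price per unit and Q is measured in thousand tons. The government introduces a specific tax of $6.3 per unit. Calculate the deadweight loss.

Demand slope = (31.06 − 46.14)/(75 − 17) = −0.26, so P = 50.56 − 0.26Q.
Supply slope = (47.5 − 25.46)/(75 − 17) = 0.38, so P = 19 + 0.38Q.
Competitive equilibrium: 50.56 − 0.26Q = 19 + 0.38Q → Q* = 49.3125, P* = 37.7388.
With the tax, the buyer price exceeds the seller price by 6.3: (50.56 − 0.26Q) − (19 + 0.38Q) = 6.3 → Q' = 39.4688.
ΔQ = 49.3125 − 39.4688 = 9.8437; the wedge equals the tax, 6.3.
Welfare loss = ½ × 9.8437 × 6.3 = $31.01 thousand.

$31.01 thousand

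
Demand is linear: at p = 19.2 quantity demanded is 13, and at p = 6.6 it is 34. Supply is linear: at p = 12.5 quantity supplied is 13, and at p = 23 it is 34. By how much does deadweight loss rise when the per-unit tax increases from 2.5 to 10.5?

47.27

Demand slope = (6.6 − 19.2)/(34 − 13) = −0.6, so p = 27 − 0.6q.
Supply slope = (23 − 12.5)/(34 − 13) = 0.5, so p = 6 + 0.5q.
Competitive equilibrium: 27 − 0.6q = 6 + 0.5q → q* = 19.0909, p* = 15.5455.
For a per-unit tax t: Δq = t/1.1, so DWL = ½·t·(t/1.1) = t²/2.2.
At t = 2.5: DWL = 2.841. At t = 10.5: DWL = 50.114.
Increase = 50.114 − 2.841 = 47.27.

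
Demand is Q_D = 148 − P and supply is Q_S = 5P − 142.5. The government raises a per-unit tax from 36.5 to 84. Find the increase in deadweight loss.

In inverse form: demand P = 148 − Q, supply P = 28.5 + 0.2Q.
Competitive equilibrium: 148 − Q = 28.5 + 0.2Q → Q* = 99.5833, P* = 48.4167.
For a per-unit tax t: ΔQ = t/1.2, so DWL = ½·t·(t/1.2) = t²/2.4.
At t = 36.5: DWL = 555.104. At t = 84: DWL = 2940.
Increase = 2940 − 555.104 = 2384.90.

2384.90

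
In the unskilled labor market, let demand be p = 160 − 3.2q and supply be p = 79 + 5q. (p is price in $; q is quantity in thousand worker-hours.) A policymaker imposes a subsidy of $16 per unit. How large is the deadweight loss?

Competitive equilibrium: 160 − 3.2q = 79 + 5q → q* = 9.878, p* = 128.3902.
The subsidy lowers effective supply by 16: p = 63 + 5q.
New quantity: 160 − 3.2q = 63 + 5q → q' = 11.8293.
Overproduction Δq = 11.8293 − 9.878 = 1.9513; wedge = subsidy = 16.
Welfare loss = ½ × 1.9513 × 16 = $15.61 thousand.

$15.61 thousand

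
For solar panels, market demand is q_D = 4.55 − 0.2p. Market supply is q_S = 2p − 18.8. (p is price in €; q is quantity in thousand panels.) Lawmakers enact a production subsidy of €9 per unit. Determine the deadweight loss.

In inverse form: demand p = 22.75 − 5q, supply p = 9.4 + 0.5q.
Competitive equilibrium: 22.75 − 5q = 9.4 + 0.5q → q* = 2.4273, p* = 10.6136.
The subsidy lowers effective supply by 9: p = 0.4 + 0.5q.
New quantity: 22.75 − 5q = 0.4 + 0.5q → q' = 4.0636.
Overproduction Δq = 4.0636 − 2.4273 = 1.6363; wedge = subsidy = 9.
Deadweight loss = ½ × 1.6363 × 9 = €7.36 thousand.

€7.36 thousand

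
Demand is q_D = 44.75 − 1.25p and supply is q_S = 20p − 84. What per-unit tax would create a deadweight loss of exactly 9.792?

In inverse form: demand p = 35.8 − 0.8q, supply p = 4.2 + 0.05q.
Competitive equilibrium: 35.8 − 0.8q = 4.2 + 0.05q → q* = 37.1765, p* = 6.0588.
A tax t gives Δq = t/0.85 and wedge t, so DWL = t²/1.7.
t²/1.7 = 9.792 → t² = 16.6464 → t = 4.08.

4.08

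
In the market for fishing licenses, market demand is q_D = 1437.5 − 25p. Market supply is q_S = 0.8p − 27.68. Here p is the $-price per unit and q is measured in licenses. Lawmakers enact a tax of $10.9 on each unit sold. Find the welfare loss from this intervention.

$46.05

In inverse form: demand p = 57.5 − 0.04q, supply p = 34.6 + 1.25q.
Competitive equilibrium: 57.5 − 0.04q = 34.6 + 1.25q → q* = 17.7519, p* = 56.7899.
With the tax, the buyer price exceeds the seller price by 10.9: (57.5 − 0.04q) − (34.6 + 1.25q) = 10.9 → q' = 9.3023.
Δq = 17.7519 − 9.3023 = 8.4496; the wedge equals the tax, 10.9.
Welfare loss = ½ × 8.4496 × 10.9 = $46.05.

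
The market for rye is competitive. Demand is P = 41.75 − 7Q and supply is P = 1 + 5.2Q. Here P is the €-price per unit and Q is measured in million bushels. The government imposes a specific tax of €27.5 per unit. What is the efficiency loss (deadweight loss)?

Competitive equilibrium: 41.75 − 7Q = 1 + 5.2Q → Q* = 3.3402, P* = 18.3689.
With the tax, the buyer price exceeds the seller price by 27.5: (41.75 − 7Q) − (1 + 5.2Q) = 27.5 → Q' = 1.0861.
ΔQ = 3.3402 − 1.0861 = 2.2541; the wedge equals the tax, 27.5.
The triangle = ½ × 2.2541 × 27.5 = €30.99 million.

€30.99 million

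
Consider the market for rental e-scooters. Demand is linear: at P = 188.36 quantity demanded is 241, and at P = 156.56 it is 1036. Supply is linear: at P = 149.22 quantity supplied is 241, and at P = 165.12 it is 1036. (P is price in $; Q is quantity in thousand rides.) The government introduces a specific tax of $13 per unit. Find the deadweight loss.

Demand slope = (156.56 − 188.36)/(1036 − 241) = −0.04, so P = 198 − 0.04Q.
Supply slope = (165.12 − 149.22)/(1036 − 241) = 0.02, so P = 144.4 + 0.02Q.
Competitive equilibrium: 198 − 0.04Q = 144.4 + 0.02Q → Q* = 893.3333, P* = 162.2667.
With the tax, the buyer price exceeds the seller price by 13: (198 − 0.04Q) − (144.4 + 0.02Q) = 13 → Q' = 676.6667.
ΔQ = 893.3333 − 676.6667 = 216.6666; the wedge equals the tax, 13.
Deadweight loss = ½ × 216.6666 × 13 = $1408.33 thousand.

$1408.33 thousand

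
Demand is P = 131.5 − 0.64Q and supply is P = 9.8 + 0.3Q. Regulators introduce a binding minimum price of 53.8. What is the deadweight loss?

Competitive equilibrium: 131.5 − 0.64Q = 9.8 + 0.3Q → Q* = 129.4681, P* = 48.6404.
At the floor P = 53.8, quantity demanded = (131.5 − 53.8)/0.64 = 121.4063.
Sellers' marginal cost at Q' = 121.4063: 9.8 + 0.3·121.4063 = 46.2219.
ΔQ = 129.4681 − 121.4063 = 8.0618; wedge = 53.8 − 46.2219 = 7.5781.
The triangle = ½ × 8.0618 × 7.5781 = 30.55.

30.55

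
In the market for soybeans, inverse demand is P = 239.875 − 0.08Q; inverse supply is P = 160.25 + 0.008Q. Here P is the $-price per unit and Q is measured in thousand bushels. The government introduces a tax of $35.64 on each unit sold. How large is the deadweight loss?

Competitive equilibrium: 239.875 − 0.08Q = 160.25 + 0.008Q → Q* = 904.8295, P* = 167.4886.
With the tax, the buyer price exceeds the seller price by 35.64: (239.875 − 0.08Q) − (160.25 + 0.008Q) = 35.64 → Q' = 499.8295.
ΔQ = 904.8295 − 499.8295 = 405; the wedge equals the tax, 35.64.
Deadweight loss = ½ × 405 × 35.64 = $7217.10 thousand.

$7217.10 thousand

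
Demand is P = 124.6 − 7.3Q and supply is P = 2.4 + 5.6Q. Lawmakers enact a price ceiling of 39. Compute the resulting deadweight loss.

Competitive equilibrium: 124.6 − 7.3Q = 2.4 + 5.6Q → Q* = 9.4729, P* = 55.4481.
At the ceiling P = 39, quantity supplied = (39 − 2.4)/5.6 = 6.5357.
Willingness to pay at Q' = 6.5357: 124.6 − 7.3·6.5357 = 76.8894.
ΔQ = 9.4729 − 6.5357 = 2.9372; wedge = 76.8894 − 39 = 37.8894.
The triangle = ½ × 2.9372 × 37.8894 = 55.64.

55.64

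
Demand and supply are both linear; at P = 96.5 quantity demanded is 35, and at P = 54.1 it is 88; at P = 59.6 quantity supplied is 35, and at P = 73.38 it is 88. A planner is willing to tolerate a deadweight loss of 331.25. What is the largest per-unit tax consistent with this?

26.5

Demand slope = (54.1 − 96.5)/(88 − 35) = −0.8, so P = 124.5 − 0.8Q.
Supply slope = (73.38 − 59.6)/(88 − 35) = 0.26, so P = 50.5 + 0.26Q.
Competitive equilibrium: 124.5 − 0.8Q = 50.5 + 0.26Q → Q* = 69.8113, P* = 68.6509.
A tax t gives ΔQ = t/1.06 and wedge t, so DWL = t²/2.12.
t²/2.12 = 331.25 → t² = 702.25 → t = 26.5.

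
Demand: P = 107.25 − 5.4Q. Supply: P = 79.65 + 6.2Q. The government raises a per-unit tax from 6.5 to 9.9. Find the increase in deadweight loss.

Competitive equilibrium: 107.25 − 5.4Q = 79.65 + 6.2Q → Q* = 2.3793, P* = 94.4017.
For a per-unit tax t: ΔQ = t/11.6, so DWL = ½·t·(t/11.6) = t²/23.2.
At t = 6.5: DWL = 1.821. At t = 9.9: DWL = 4.225.
Increase = 4.225 − 1.821 = 2.40.

2.40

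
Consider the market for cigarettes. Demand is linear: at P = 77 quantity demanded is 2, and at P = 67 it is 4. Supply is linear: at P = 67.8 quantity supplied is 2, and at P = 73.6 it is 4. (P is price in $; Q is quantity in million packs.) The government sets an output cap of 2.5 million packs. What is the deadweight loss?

Demand slope = (67 − 77)/(4 − 2) = −5, so P = 87 − 5Q.
Supply slope = (73.6 − 67.8)/(4 − 2) = 2.9, so P = 62 + 2.9Q.
Competitive equilibrium: 87 − 5Q = 62 + 2.9Q → Q* = 3.1646, P* = 71.1772.
At Q = 2.5: demand price = 87 − 5·2.5 = 74.5; supply price = 62 + 2.9·2.5 = 69.25.
ΔQ = 3.1646 − 2.5 = 0.6646; wedge = 74.5 − 69.25 = 5.25.
The triangle = ½ × 0.6646 × 5.25 = $1.74 million.

$1.74 million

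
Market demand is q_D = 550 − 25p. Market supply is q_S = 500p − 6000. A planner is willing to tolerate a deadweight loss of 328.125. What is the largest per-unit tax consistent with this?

5.25

In inverse form: demand p = 22 − 0.04q, supply p = 12 + 0.002q.
Competitive equilibrium: 22 − 0.04q = 12 + 0.002q → q* = 238.0952, p* = 12.4762.
A tax t gives Δq = t/0.042 and wedge t, so DWL = t²/0.084.
t²/0.084 = 328.125 → t² = 27.5625 → t = 5.25.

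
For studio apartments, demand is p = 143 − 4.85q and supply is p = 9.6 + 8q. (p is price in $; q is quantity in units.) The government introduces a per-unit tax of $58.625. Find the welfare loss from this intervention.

Competitive equilibrium: 143 − 4.85q = 9.6 + 8q → q* = 10.3813, p* = 92.6506.
With the tax, the buyer price exceeds the seller price by 58.625: (143 − 4.85q) − (9.6 + 8q) = 58.625 → q' = 5.8191.
Δq = 10.3813 − 5.8191 = 4.5622; the wedge equals the tax, 58.625.
DWL = ½ × 4.5622 × 58.625 = $133.73.

$133.73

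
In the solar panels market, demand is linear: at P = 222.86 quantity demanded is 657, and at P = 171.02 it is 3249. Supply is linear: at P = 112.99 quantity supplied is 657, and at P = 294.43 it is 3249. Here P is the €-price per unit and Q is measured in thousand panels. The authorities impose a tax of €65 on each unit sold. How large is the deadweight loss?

Demand slope = (171.02 − 222.86)/(3249 − 657) = −0.02, so P = 236 − 0.02Q.
Supply slope = (294.43 − 112.99)/(3249 − 657) = 0.07, so P = 67 + 0.07Q.
Competitive equilibrium: 236 − 0.02Q = 67 + 0.07Q → Q* = 1877.7778, P* = 198.4444.
With the tax, the buyer price exceeds the seller price by 65: (236 − 0.02Q) − (67 + 0.07Q) = 65 → Q' = 1155.5556.
ΔQ = 1877.7778 − 1155.5556 = 722.2222; the wedge equals the tax, 65.
Deadweight loss = ½ × 722.2222 × 65 = €23472.22 thousand.

€23472.22 thousand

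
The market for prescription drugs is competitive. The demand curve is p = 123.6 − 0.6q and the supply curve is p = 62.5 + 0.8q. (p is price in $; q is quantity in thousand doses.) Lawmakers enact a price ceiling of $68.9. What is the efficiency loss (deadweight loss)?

$889.29 thousand

Competitive equilibrium: 123.6 − 0.6q = 62.5 + 0.8q → q* = 43.6429, p* = 97.4143.
At the ceiling p = 68.9, quantity supplied = (68.9 − 62.5)/0.8 = 8.
Willingness to pay at q' = 8: 123.6 − 0.6·8 = 118.8.
Δq = 43.6429 − 8 = 35.6429; wedge = 118.8 − 68.9 = 49.9.
The triangle = ½ × 35.6429 × 49.9 = $889.29 thousand.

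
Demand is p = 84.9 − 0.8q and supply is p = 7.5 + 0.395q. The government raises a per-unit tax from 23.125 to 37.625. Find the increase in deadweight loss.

368.57

Competitive equilibrium: 84.9 − 0.8q = 7.5 + 0.395q → q* = 64.7699, p* = 33.0841.
For a per-unit tax t: Δq = t/1.195, so DWL = ½·t·(t/1.195) = t²/2.39.
At t = 23.125: DWL = 223.751. At t = 37.625: DWL = 592.318.
Increase = 592.318 − 223.751 = 368.57.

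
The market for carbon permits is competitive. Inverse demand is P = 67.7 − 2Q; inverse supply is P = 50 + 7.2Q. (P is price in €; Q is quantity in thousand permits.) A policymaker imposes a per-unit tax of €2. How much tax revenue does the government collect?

Competitive equilibrium: 67.7 − 2Q = 50 + 7.2Q → Q* = 1.9239, P* = 63.8522.
With the tax, the buyer price exceeds the seller price by 2: (67.7 − 2Q) − (50 + 7.2Q) = 2 → Q' = 1.7065.
Tax revenue = 2 × 1.7065 = €3.41 thousand.

€3.41 thousand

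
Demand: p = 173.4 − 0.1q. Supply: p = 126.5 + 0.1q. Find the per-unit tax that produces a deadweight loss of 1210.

22

Competitive equilibrium: 173.4 − 0.1q = 126.5 + 0.1q → q* = 234.5, p* = 149.95.
A tax t gives Δq = t/0.2 and wedge t, so DWL = t²/0.4.
t²/0.4 = 1210 → t² = 484 → t = 22.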